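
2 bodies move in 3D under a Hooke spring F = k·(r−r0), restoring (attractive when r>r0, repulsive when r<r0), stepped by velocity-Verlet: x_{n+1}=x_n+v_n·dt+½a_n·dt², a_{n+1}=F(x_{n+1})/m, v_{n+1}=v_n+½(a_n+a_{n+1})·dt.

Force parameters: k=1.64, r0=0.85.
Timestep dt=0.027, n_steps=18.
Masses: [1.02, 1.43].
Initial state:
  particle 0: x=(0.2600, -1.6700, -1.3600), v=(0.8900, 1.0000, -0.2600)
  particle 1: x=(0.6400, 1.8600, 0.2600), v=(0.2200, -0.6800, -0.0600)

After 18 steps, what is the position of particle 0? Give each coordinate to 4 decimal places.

step 0: x0=(0.2600, -1.6700, -1.3600) x1=(0.6400, 1.8600, 0.2600)
step 1: x0=(0.2842, -1.6414, -1.3663) x1=(0.6458, 1.8405, 0.2579)
step 2: x0=(0.3087, -1.6096, -1.3711) x1=(0.6514, 1.8187, 0.2546)
step 3: x0=(0.3336, -1.5747, -1.3744) x1=(0.6568, 1.7947, 0.2504)
step 4: x0=(0.3587, -1.5367, -1.3762) x1=(0.6619, 1.7685, 0.2451)
step 5: x0=(0.3841, -1.4957, -1.3766) x1=(0.6669, 1.7402, 0.2387)
step 6: x0=(0.4098, -1.4519, -1.3755) x1=(0.6716, 1.7098, 0.2313)
step 7: x0=(0.4357, -1.4052, -1.3730) x1=(0.6762, 1.6774, 0.2229)
step 8: x0=(0.4618, -1.3558, -1.3691) x1=(0.6807, 1.6430, 0.2135)
step 9: x0=(0.4881, -1.3037, -1.3638) x1=(0.6850, 1.6068, 0.2031)
step 10: x0=(0.5146, -1.2491, -1.3571) x1=(0.6892, 1.5688, 0.1917)
step 11: x0=(0.5412, -1.1921, -1.3491) x1=(0.6933, 1.5290, 0.1793)
step 12: x0=(0.5680, -1.1328, -1.3398) x1=(0.6973, 1.4876, 0.1661)
step 13: x0=(0.5949, -1.0712, -1.3292) x1=(0.7012, 1.4446, 0.1519)
step 14: x0=(0.6218, -1.0076, -1.3174) x1=(0.7050, 1.4001, 0.1368)
step 15: x0=(0.6488, -0.9420, -1.3044) x1=(0.7089, 1.3542, 0.1209)
step 16: x0=(0.6759, -0.8745, -1.2902) x1=(0.7126, 1.3070, 0.1042)
step 17: x0=(0.7030, -0.8053, -1.2750) x1=(0.7164, 1.2585, 0.0867)
step 18: x0=(0.7301, -0.7346, -1.2587) x1=(0.7201, 1.2090, 0.0684)

(0.7301, -0.7346, -1.2587)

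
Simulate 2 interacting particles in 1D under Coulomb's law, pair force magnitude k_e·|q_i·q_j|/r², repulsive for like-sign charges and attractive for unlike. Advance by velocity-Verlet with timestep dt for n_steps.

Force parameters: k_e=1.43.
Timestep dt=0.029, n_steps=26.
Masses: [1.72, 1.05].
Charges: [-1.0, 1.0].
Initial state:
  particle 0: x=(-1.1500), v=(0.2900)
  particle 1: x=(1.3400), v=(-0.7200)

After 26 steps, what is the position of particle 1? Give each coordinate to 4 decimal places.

step 0: x0=(-1.1500) x1=(1.3400)
step 1: x0=(-1.1415) x1=(1.3190)
step 2: x0=(-1.1330) x1=(1.2979)
step 3: x0=(-1.1243) x1=(1.2765)
step 4: x0=(-1.1154) x1=(1.2550)
step 5: x0=(-1.1065) x1=(1.2332)
step 6: x0=(-1.0974) x1=(1.2112)
step 7: x0=(-1.0882) x1=(1.1890)
step 8: x0=(-1.0789) x1=(1.1666)
step 9: x0=(-1.0694) x1=(1.1440)
step 10: x0=(-1.0598) x1=(1.1212)
step 11: x0=(-1.0500) x1=(1.0980)
step 12: x0=(-1.0401) x1=(1.0747)
step 13: x0=(-1.0300) x1=(1.0511)
step 14: x0=(-1.0198) x1=(1.0272)
step 15: x0=(-1.0094) x1=(1.0031)
step 16: x0=(-0.9988) x1=(0.9786)
step 17: x0=(-0.9880) x1=(0.9539)
step 18: x0=(-0.9771) x1=(0.9289)
step 19: x0=(-0.9660) x1=(0.9035)
step 20: x0=(-0.9546) x1=(0.8779)
step 21: x0=(-0.9431) x1=(0.8519)
step 22: x0=(-0.9313) x1=(0.8255)
step 23: x0=(-0.9193) x1=(0.7988)
step 24: x0=(-0.9071) x1=(0.7716)
step 25: x0=(-0.8946) x1=(0.7441)
step 26: x0=(-0.8819) x1=(0.7161)

(0.7161)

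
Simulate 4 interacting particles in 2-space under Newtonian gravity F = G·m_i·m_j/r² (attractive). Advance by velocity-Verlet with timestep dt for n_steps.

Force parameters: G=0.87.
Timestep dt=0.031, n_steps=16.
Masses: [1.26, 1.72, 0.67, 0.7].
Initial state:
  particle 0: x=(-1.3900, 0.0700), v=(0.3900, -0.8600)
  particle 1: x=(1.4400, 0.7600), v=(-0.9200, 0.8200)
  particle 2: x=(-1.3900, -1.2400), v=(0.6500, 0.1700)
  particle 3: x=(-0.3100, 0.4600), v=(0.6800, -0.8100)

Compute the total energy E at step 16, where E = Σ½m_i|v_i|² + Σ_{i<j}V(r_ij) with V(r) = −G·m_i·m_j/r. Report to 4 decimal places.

step 0: x0=(-1.3900, 0.0700) x1=(1.4400, 0.7600) x2=(-1.3900, -1.2400) x3=(-0.3100, 0.4600)
step 1: x0=(-1.3776, 0.0433) x1=(1.4113, 0.7854) x2=(-1.3698, -1.2343) x3=(-0.2891, 0.4347)
step 2: x0=(-1.3647, 0.0164) x1=(1.3823, 0.8107) x2=(-1.3493, -1.2278) x3=(-0.2686, 0.4092)
step 3: x0=(-1.3511, -0.0107) x1=(1.3529, 0.8358) x2=(-1.3288, -1.2204) x3=(-0.2484, 0.3834)
step 4: x0=(-1.3370, -0.0379) x1=(1.3231, 0.8609) x2=(-1.3080, -1.2121) x3=(-0.2284, 0.3573)
step 5: x0=(-1.3223, -0.0653) x1=(1.2930, 0.8858) x2=(-1.2871, -1.2028) x3=(-0.2088, 0.3310)
step 6: x0=(-1.3070, -0.0930) x1=(1.2624, 0.9105) x2=(-1.2660, -1.1925) x3=(-0.1895, 0.3046)
step 7: x0=(-1.2911, -0.1209) x1=(1.2315, 0.9351) x2=(-1.2447, -1.1811) x3=(-0.1704, 0.2779)
step 8: x0=(-1.2747, -0.1491) x1=(1.2002, 0.9594) x2=(-1.2232, -1.1685) x3=(-0.1516, 0.2512)
step 9: x0=(-1.2576, -0.1776) x1=(1.1685, 0.9836) x2=(-1.2016, -1.1546) x3=(-0.1330, 0.2243)
step 10: x0=(-1.2400, -0.2065) x1=(1.1364, 1.0075) x2=(-1.1799, -1.1394) x3=(-0.1147, 0.1974)
step 11: x0=(-1.2217, -0.2358) x1=(1.1039, 1.0312) x2=(-1.1579, -1.1228) x3=(-0.0967, 0.1704)
step 12: x0=(-1.2028, -0.2656) x1=(1.0711, 1.0546) x2=(-1.1359, -1.1046) x3=(-0.0790, 0.1434)
step 13: x0=(-1.1833, -0.2959) x1=(1.0378, 1.0777) x2=(-1.1137, -1.0846) x3=(-0.0615, 0.1164)
step 14: x0=(-1.1632, -0.3268) x1=(1.0042, 1.1006) x2=(-1.0914, -1.0626) x3=(-0.0444, 0.0894)
step 15: x0=(-1.1424, -0.3585) x1=(0.9701, 1.1231) x2=(-1.0690, -1.0385) x3=(-0.0277, 0.0625)
step 16: x0=(-1.1209, -0.3911) x1=(0.9358, 1.1452) x2=(-1.0465, -1.0118) x3=(-0.0113, 0.0356)
step 0 velocities: v0=(0.3900, -0.8600) v1=(-0.9200, 0.8200) v2=(0.6500, 0.1700) v3=(0.6800, -0.8100)
step 0: KE=2.4106, PE=-2.9581, E=-0.5474
step 16 velocities: v0=(0.7053, -1.0708) v1=(-1.1147, 0.7093) v2=(0.7236, 0.9094) v3=(0.5204, -0.8662)
step 16: KE=3.3467, PE=-3.8922, E=-0.5455

-0.5455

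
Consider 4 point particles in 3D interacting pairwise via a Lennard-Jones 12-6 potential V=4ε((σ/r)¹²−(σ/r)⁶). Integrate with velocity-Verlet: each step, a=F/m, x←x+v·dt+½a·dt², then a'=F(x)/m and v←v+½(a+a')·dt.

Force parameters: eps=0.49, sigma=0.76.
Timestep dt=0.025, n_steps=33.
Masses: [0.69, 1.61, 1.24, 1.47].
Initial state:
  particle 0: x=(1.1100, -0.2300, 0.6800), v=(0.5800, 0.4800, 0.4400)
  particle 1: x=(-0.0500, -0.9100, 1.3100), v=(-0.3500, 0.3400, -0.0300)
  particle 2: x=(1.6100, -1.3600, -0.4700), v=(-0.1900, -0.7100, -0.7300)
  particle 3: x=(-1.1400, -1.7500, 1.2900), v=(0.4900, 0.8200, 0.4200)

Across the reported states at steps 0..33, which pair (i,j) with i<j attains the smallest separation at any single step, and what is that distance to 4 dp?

pair (1,3), distance 0.7540

step 0: x0=(1.1100, -0.2300, 0.6800) x1=(-0.0500, -0.9100, 1.3100) x2=(1.6100, -1.3600, -0.4700) x3=(-1.1400, -1.7500, 1.2900)
step 1: x0=(1.1245, -0.2180, 0.6910) x1=(-0.0588, -0.9015, 1.3092) x2=(1.6052, -1.3777, -0.4882) x3=(-1.1277, -1.7295, 1.3005)
step 2: x0=(1.1388, -0.2062, 0.7020) x1=(-0.0676, -0.8931, 1.3085) x2=(1.6005, -1.3955, -0.5065) x3=(-1.1153, -1.7089, 1.3110)
step 3: x0=(1.1531, -0.1944, 0.7131) x1=(-0.0764, -0.8847, 1.3076) x2=(1.5957, -1.4132, -0.5247) x3=(-1.1029, -1.6882, 1.3215)
step 4: x0=(1.1674, -0.1827, 0.7241) x1=(-0.0853, -0.8763, 1.3068) x2=(1.5909, -1.4309, -0.5429) x3=(-1.0903, -1.6674, 1.3320)
step 5: x0=(1.1815, -0.1710, 0.7352) x1=(-0.0943, -0.8681, 1.3060) x2=(1.5862, -1.4485, -0.5610) x3=(-1.0776, -1.6466, 1.3425)
step 6: x0=(1.1956, -0.1594, 0.7463) x1=(-0.1034, -0.8599, 1.3052) x2=(1.5814, -1.4662, -0.5792) x3=(-1.0647, -1.6256, 1.3530)
step 7: x0=(1.2096, -0.1478, 0.7574) x1=(-0.1126, -0.8518, 1.3043) x2=(1.5766, -1.4839, -0.5974) x3=(-1.0517, -1.6045, 1.3635)
step 8: x0=(1.2236, -0.1363, 0.7685) x1=(-0.1220, -0.8438, 1.3034) x2=(1.5718, -1.5015, -0.6155) x3=(-1.0385, -1.5833, 1.3739)
step 9: x0=(1.2375, -0.1249, 0.7796) x1=(-0.1315, -0.8360, 1.3026) x2=(1.5670, -1.5192, -0.6336) x3=(-1.0251, -1.5619, 1.3844)
step 10: x0=(1.2513, -0.1135, 0.7908) x1=(-0.1411, -0.8283, 1.3018) x2=(1.5622, -1.5368, -0.6518) x3=(-1.0115, -1.5403, 1.3948)
step 11: x0=(1.2651, -0.1021, 0.8019) x1=(-0.1510, -0.8208, 1.3009) x2=(1.5574, -1.5545, -0.6699) x3=(-0.9976, -1.5185, 1.4052)
step 12: x0=(1.2789, -0.0908, 0.8131) x1=(-0.1612, -0.8135, 1.3001) x2=(1.5526, -1.5721, -0.6880) x3=(-0.9835, -1.4965, 1.4156)
step 13: x0=(1.2926, -0.0794, 0.8243) x1=(-0.1716, -0.8065, 1.2994) x2=(1.5478, -1.5897, -0.7061) x3=(-0.9690, -1.4741, 1.4259)
step 14: x0=(1.3063, -0.0682, 0.8354) x1=(-0.1824, -0.7997, 1.2987) x2=(1.5430, -1.6074, -0.7242) x3=(-0.9541, -1.4515, 1.4362)
step 15: x0=(1.3199, -0.0569, 0.8466) x1=(-0.1935, -0.7933, 1.2980) x2=(1.5382, -1.6250, -0.7423) x3=(-0.9388, -1.4285, 1.4464)
step 16: x0=(1.3335, -0.0457, 0.8578) x1=(-0.2050, -0.7872, 1.2974) x2=(1.5334, -1.6426, -0.7605) x3=(-0.9230, -1.4052, 1.4565)
step 17: x0=(1.3470, -0.0344, 0.8690) x1=(-0.2170, -0.7815, 1.2970) x2=(1.5286, -1.6602, -0.7786) x3=(-0.9068, -1.3814, 1.4664)
step 18: x0=(1.3605, -0.0232, 0.8802) x1=(-0.2293, -0.7761, 1.2966) x2=(1.5237, -1.6778, -0.7966) x3=(-0.8900, -1.3571, 1.4763)
step 19: x0=(1.3740, -0.0121, 0.8914) x1=(-0.2421, -0.7711, 1.2963) x2=(1.5189, -1.6954, -0.8147) x3=(-0.8729, -1.3326, 1.4861)
step 20: x0=(1.3875, -0.0009, 0.9026) x1=(-0.2549, -0.7662, 1.2961) x2=(1.5141, -1.7130, -0.8328) x3=(-0.8556, -1.3079, 1.4958)
step 21: x0=(1.4009, 0.0102, 0.9138) x1=(-0.2674, -0.7610, 1.2957) x2=(1.5093, -1.7306, -0.8509) x3=(-0.8387, -1.2835, 1.5056)
step 22: x0=(1.4143, 0.0214, 0.9250) x1=(-0.2786, -0.7545, 1.2949) x2=(1.5045, -1.7483, -0.8690) x3=(-0.8232, -1.2604, 1.5160)
step 23: x0=(1.4277, 0.0325, 0.9362) x1=(-0.2870, -0.7455, 1.2929) x2=(1.4997, -1.7659, -0.8871) x3=(-0.8108, -1.2403, 1.5276)
step 24: x0=(1.4411, 0.0436, 0.9474) x1=(-0.2909, -0.7323, 1.2889) x2=(1.4949, -1.7835, -0.9052) x3=(-0.8032, -1.2246, 1.5414)
step 25: x0=(1.4545, 0.0547, 0.9587) x1=(-0.2902, -0.7145, 1.2826) x2=(1.4901, -1.8011, -0.9233) x3=(-0.8008, -1.2139, 1.5577)
step 26: x0=(1.4678, 0.0658, 0.9699) x1=(-0.2859, -0.6934, 1.2745) x2=(1.4853, -1.8187, -0.9413) x3=(-0.8023, -1.2070, 1.5761)
step 27: x0=(1.4811, 0.0769, 0.9811) x1=(-0.2797, -0.6704, 1.2652) x2=(1.4804, -1.8363, -0.9594) x3=(-0.8057, -1.2021, 1.5956)
step 28: x0=(1.4944, 0.0879, 0.9923) x1=(-0.2729, -0.6467, 1.2555) x2=(1.4756, -1.8539, -0.9775) x3=(-0.8099, -1.1979, 1.6157)
step 29: x0=(1.5077, 0.0990, 1.0036) x1=(-0.2661, -0.6230, 1.2458) x2=(1.4708, -1.8715, -0.9956) x3=(-0.8141, -1.1938, 1.6357)
step 30: x0=(1.5209, 0.1100, 1.0148) x1=(-0.2594, -0.5995, 1.2363) x2=(1.4660, -1.8890, -1.0137) x3=(-0.8180, -1.1894, 1.6556)
step 31: x0=(1.5341, 0.1211, 1.0260) x1=(-0.2531, -0.5763, 1.2270) x2=(1.4612, -1.9066, -1.0317) x3=(-0.8216, -1.1846, 1.6752)
step 32: x0=(1.5473, 0.1321, 1.0372) x1=(-0.2472, -0.5536, 1.2180) x2=(1.4564, -1.9242, -1.0498) x3=(-0.8248, -1.1793, 1.6945)
step 33: x0=(1.5605, 0.1431, 1.0485) x1=(-0.2416, -0.5312, 1.2093) x2=(1.4515, -1.9418, -1.0679) x3=(-0.8276, -1.1737, 1.7134)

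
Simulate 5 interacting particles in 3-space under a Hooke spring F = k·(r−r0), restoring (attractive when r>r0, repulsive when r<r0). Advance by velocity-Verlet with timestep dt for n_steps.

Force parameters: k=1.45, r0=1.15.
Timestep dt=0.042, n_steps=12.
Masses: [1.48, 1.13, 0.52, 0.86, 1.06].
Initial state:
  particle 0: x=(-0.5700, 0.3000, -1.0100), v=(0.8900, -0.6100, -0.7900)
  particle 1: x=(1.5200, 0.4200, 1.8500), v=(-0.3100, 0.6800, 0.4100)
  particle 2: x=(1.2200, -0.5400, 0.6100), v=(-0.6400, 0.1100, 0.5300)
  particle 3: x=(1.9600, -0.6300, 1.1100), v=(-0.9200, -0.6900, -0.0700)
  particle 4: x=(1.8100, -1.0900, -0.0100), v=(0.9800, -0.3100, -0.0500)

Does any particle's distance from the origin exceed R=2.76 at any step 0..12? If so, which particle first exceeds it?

step 0: x0=(-0.5700, 0.3000, -1.0100) x1=(1.5200, 0.4200, 1.8500) x2=(1.2200, -0.5400, 0.6100) x3=(1.9600, -0.6300, 1.1100) x4=(1.8100, -1.0900, -0.0100)
step 1: x0=(-0.5278, 0.2728, -1.0390) x1=(1.5055, 0.4471, 1.8634) x2=(1.1902, -0.5333, 0.6308) x3=(1.9191, -0.6579, 1.1052) x4=(1.8493, -1.1011, -0.0117)
step 2: x0=(-0.4764, 0.2425, -1.0595) x1=(1.4883, 0.4710, 1.8690) x2=(1.1549, -0.5228, 0.6483) x3=(1.8737, -0.6836, 1.0970) x4=(1.8849, -1.1082, -0.0124)
step 3: x0=(-0.4160, 0.2093, -1.0715) x1=(1.4686, 0.4914, 1.8667) x2=(1.1146, -0.5085, 0.6623) x3=(1.8243, -0.7069, 1.0853) x4=(1.9164, -1.1113, -0.0122)
step 4: x0=(-0.3472, 0.1734, -1.0750) x1=(1.4465, 0.5082, 1.8565) x2=(1.0698, -0.4909, 0.6725) x3=(1.7712, -0.7280, 1.0704) x4=(1.9439, -1.1103, -0.0109)
step 5: x0=(-0.2703, 0.1350, -1.0701) x1=(1.4222, 0.5212, 1.8384) x2=(1.0211, -0.4700, 0.6790) x3=(1.7145, -0.7467, 1.0524) x4=(1.9672, -1.1052, -0.0085)
step 6: x0=(-0.1861, 0.0944, -1.0571) x1=(1.3960, 0.5304, 1.8125) x2=(0.9692, -0.4463, 0.6817) x3=(1.6548, -0.7632, 1.0315) x4=(1.9864, -1.0960, -0.0050)
step 7: x0=(-0.0950, 0.0517, -1.0362) x1=(1.3680, 0.5356, 1.7791) x2=(0.9147, -0.4200, 0.6806) x3=(1.5923, -0.7776, 1.0078) x4=(2.0014, -1.0827, -0.0003)
step 8: x0=(0.0022, 0.0072, -1.0078) x1=(1.3386, 0.5368, 1.7383) x2=(0.8584, -0.3915, 0.6758) x3=(1.5275, -0.7899, 0.9816) x4=(2.0122, -1.0655, 0.0056)
step 9: x0=(0.1048, -0.0387, -0.9724) x1=(1.3080, 0.5341, 1.6906) x2=(0.8010, -0.3613, 0.6675) x3=(1.4607, -0.8003, 0.9530) x4=(2.0190, -1.0445, 0.0128)
step 10: x0=(0.2120, -0.0858, -0.9304) x1=(1.2763, 0.5276, 1.6363) x2=(0.7433, -0.3296, 0.6560) x3=(1.3923, -0.8090, 0.9222) x4=(2.0217, -1.0199, 0.0212)
step 11: x0=(0.3233, -0.1339, -0.8826) x1=(1.2440, 0.5173, 1.5758) x2=(0.6857, -0.2969, 0.6416) x3=(1.3226, -0.8161, 0.8896) x4=(2.0206, -0.9918, 0.0308)
step 12: x0=(0.4377, -0.1826, -0.8294) x1=(1.2111, 0.5036, 1.5097) x2=(0.6290, -0.2634, 0.6245) x3=(1.2522, -0.8218, 0.8553) x4=(2.0157, -0.9605, 0.0416)

no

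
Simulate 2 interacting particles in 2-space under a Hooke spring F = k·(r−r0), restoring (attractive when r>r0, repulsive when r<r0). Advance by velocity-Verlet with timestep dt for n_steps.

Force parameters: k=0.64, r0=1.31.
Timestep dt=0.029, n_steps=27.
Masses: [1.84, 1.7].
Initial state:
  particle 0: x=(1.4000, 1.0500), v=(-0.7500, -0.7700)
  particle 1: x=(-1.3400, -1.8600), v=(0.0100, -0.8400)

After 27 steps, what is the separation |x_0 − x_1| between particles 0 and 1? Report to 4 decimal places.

3.1128

step 0: x0=(1.4000, 1.0500) x1=(-1.3400, -1.8600)
step 1: x0=(1.3780, 1.0274) x1=(-1.3394, -1.8841)
step 2: x0=(1.3554, 1.0042) x1=(-1.3383, -1.9075)
step 3: x0=(1.3323, 0.9804) x1=(-1.3365, -1.9303)
step 4: x0=(1.3087, 0.9561) x1=(-1.3342, -1.9525)
step 5: x0=(1.2846, 0.9312) x1=(-1.3314, -1.9741)
step 6: x0=(1.2600, 0.9058) x1=(-1.3280, -1.9951)
step 7: x0=(1.2349, 0.8797) x1=(-1.3240, -2.0154)
step 8: x0=(1.2092, 0.8532) x1=(-1.3195, -2.0352)
step 9: x0=(1.1831, 0.8260) x1=(-1.3145, -2.0543)
step 10: x0=(1.1565, 0.7983) x1=(-1.3090, -2.0729)
step 11: x0=(1.1295, 0.7701) x1=(-1.3030, -2.0908)
step 12: x0=(1.1020, 0.7413) x1=(-1.2964, -2.1082)
step 13: x0=(1.0740, 0.7120) x1=(-1.2894, -2.1250)
step 14: x0=(1.0456, 0.6821) x1=(-1.2819, -2.1412)
step 15: x0=(1.0167, 0.6517) x1=(-1.2739, -2.1569)
step 16: x0=(0.9874, 0.6208) x1=(-1.2654, -2.1719)
step 17: x0=(0.9577, 0.5894) x1=(-1.2565, -2.1864)
step 18: x0=(0.9276, 0.5574) x1=(-1.2472, -2.2004)
step 19: x0=(0.8971, 0.5250) x1=(-1.2374, -2.2138)
step 20: x0=(0.8662, 0.4920) x1=(-1.2272, -2.2266)
step 21: x0=(0.8349, 0.4586) x1=(-1.2166, -2.2390)
step 22: x0=(0.8032, 0.4246) x1=(-1.2056, -2.2508)
step 23: x0=(0.7712, 0.3902) x1=(-1.1942, -2.2621)
step 24: x0=(0.7388, 0.3554) x1=(-1.1824, -2.2729)
step 25: x0=(0.7062, 0.3200) x1=(-1.1703, -2.2831)
step 26: x0=(0.6731, 0.2843) x1=(-1.1578, -2.2929)
step 27: x0=(0.6398, 0.2480) x1=(-1.1450, -2.3023)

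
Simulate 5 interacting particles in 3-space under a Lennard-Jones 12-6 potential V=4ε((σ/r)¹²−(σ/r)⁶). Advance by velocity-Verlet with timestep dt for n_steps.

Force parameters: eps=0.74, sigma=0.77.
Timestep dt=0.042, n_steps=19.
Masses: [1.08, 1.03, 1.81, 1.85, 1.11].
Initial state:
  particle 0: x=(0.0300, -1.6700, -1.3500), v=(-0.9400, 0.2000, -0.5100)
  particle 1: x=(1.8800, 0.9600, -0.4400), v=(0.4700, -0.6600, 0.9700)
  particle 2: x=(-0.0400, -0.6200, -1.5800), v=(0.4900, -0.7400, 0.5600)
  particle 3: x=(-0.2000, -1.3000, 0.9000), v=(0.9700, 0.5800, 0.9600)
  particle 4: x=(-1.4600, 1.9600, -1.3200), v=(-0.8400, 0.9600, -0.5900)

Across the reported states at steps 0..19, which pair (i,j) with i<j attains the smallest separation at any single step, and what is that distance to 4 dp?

pair (0,2), distance 0.8020

step 0: x0=(0.0300, -1.6700, -1.3500) x1=(1.8800, 0.9600, -0.4400) x2=(-0.0400, -0.6200, -1.5800) x3=(-0.2000, -1.3000, 0.9000) x4=(-1.4600, 1.9600, -1.3200)
step 1: x0=(-0.0096, -1.6603, -1.3717) x1=(1.8997, 0.9323, -0.3993) x2=(-0.0194, -0.6518, -1.5563) x3=(-0.1593, -1.2756, 0.9403) x4=(-1.4953, 2.0003, -1.3448)
step 2: x0=(-0.0492, -1.6474, -1.3940) x1=(1.9195, 0.9046, -0.3585) x2=(0.0013, -0.6856, -1.5323) x3=(-0.1185, -1.2513, 0.9806) x4=(-1.5306, 2.0406, -1.3696)
step 3: x0=(-0.0886, -1.6308, -1.4167) x1=(1.9392, 0.8768, -0.3178) x2=(0.0218, -0.7215, -1.5079) x3=(-0.0778, -1.2269, 1.0209) x4=(-1.5658, 2.0809, -1.3943)
step 4: x0=(-0.1276, -1.6109, -1.4398) x1=(1.9589, 0.8491, -0.2771) x2=(0.0421, -0.7595, -1.4833) x3=(-0.0370, -1.2026, 1.0612) x4=(-1.6011, 2.1213, -1.4191)
step 5: x0=(-0.1665, -1.5904, -1.4630) x1=(1.9786, 0.8213, -0.2363) x2=(0.0623, -0.7978, -1.4587) x3=(0.0037, -1.1782, 1.1014) x4=(-1.6364, 2.1616, -1.4439)
step 6: x0=(-0.2074, -1.5771, -1.4861) x1=(1.9983, 0.7936, -0.1956) x2=(0.0838, -0.8317, -1.4341) x3=(0.0445, -1.1538, 1.1417) x4=(-1.6716, 2.2019, -1.4687)
step 7: x0=(-0.2542, -1.5788, -1.5103) x1=(2.0180, 0.7658, -0.1549) x2=(0.1088, -0.8568, -1.4088) x3=(0.0852, -1.1295, 1.1819) x4=(-1.7069, 2.2422, -1.4935)
step 8: x0=(-0.3059, -1.5901, -1.5358) x1=(2.0377, 0.7381, -0.1141) x2=(0.1366, -0.8761, -1.3828) x3=(0.1260, -1.1051, 1.2222) x4=(-1.7422, 2.2825, -1.5182)
step 9: x0=(-0.3582, -1.6025, -1.5616) x1=(2.0574, 0.7103, -0.0734) x2=(0.1649, -0.8947, -1.3565) x3=(0.1667, -1.0807, 1.2624) x4=(-1.7775, 2.3228, -1.5430)
step 10: x0=(-0.4089, -1.6127, -1.5868) x1=(2.0771, 0.6826, -0.0327) x2=(0.1922, -0.9147, -1.3307) x3=(0.2074, -1.0564, 1.3026) x4=(-1.8127, 2.3631, -1.5678)
step 11: x0=(-0.4573, -1.6202, -1.6109) x1=(2.0968, 0.6548, 0.0080) x2=(0.2181, -0.9363, -1.3055) x3=(0.2482, -1.0320, 1.3429) x4=(-1.8480, 2.4034, -1.5926)
step 12: x0=(-0.5033, -1.6253, -1.6340) x1=(2.1165, 0.6270, 0.0488) x2=(0.2426, -0.9592, -1.2808) x3=(0.2889, -1.0076, 1.3831) x4=(-1.8833, 2.4437, -1.6173)
step 13: x0=(-0.5473, -1.6286, -1.6561) x1=(2.1361, 0.5992, 0.0895) x2=(0.2659, -0.9833, -1.2568) x3=(0.3297, -0.9833, 1.4233) x4=(-1.9185, 2.4840, -1.6421)
step 14: x0=(-0.5897, -1.6307, -1.6774) x1=(2.1558, 0.5714, 0.1302) x2=(0.2883, -1.0081, -1.2332) x3=(0.3705, -0.9589, 1.4635) x4=(-1.9538, 2.5243, -1.6669)
step 15: x0=(-0.6308, -1.6318, -1.6981) x1=(2.1754, 0.5436, 0.1709) x2=(0.3098, -1.0335, -1.2100) x3=(0.4112, -0.9345, 1.5037) x4=(-1.9891, 2.5646, -1.6917)
step 16: x0=(-0.6709, -1.6322, -1.7182) x1=(2.1951, 0.5158, 0.2116) x2=(0.3308, -1.0592, -1.1871) x3=(0.4520, -0.9101, 1.5439) x4=(-2.0243, 2.6049, -1.7165)
step 17: x0=(-0.7101, -1.6322, -1.7379) x1=(2.2147, 0.4880, 0.2524) x2=(0.3513, -1.0852, -1.1644) x3=(0.4927, -0.8858, 1.5840) x4=(-2.0596, 2.6452, -1.7412)
step 18: x0=(-0.7488, -1.6319, -1.7573) x1=(2.2343, 0.4602, 0.2931) x2=(0.3714, -1.1115, -1.1420) x3=(0.5335, -0.8614, 1.6242) x4=(-2.0949, 2.6855, -1.7660)
step 19: x0=(-0.7869, -1.6314, -1.7763) x1=(2.2539, 0.4324, 0.3338) x2=(0.3912, -1.1378, -1.1197) x3=(0.5743, -0.8370, 1.6644) x4=(-2.1301, 2.7258, -1.7908)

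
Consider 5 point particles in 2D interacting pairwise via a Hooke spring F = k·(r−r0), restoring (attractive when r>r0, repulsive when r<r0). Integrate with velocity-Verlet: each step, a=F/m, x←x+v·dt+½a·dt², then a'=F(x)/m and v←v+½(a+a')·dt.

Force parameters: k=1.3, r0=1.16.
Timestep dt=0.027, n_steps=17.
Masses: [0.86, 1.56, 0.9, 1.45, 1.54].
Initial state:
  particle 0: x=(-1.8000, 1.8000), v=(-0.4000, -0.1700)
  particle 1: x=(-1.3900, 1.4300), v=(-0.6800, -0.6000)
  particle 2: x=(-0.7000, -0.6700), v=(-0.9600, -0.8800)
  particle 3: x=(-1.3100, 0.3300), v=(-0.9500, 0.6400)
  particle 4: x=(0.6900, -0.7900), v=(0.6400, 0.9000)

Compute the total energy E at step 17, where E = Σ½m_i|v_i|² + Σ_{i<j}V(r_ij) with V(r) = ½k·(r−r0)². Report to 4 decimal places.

12.9987

step 0: x0=(-1.8000, 1.8000) x1=(-1.3900, 1.4300) x2=(-0.7000, -0.6700) x3=(-1.3100, 0.3300) x4=(0.6900, -0.7900)
step 1: x0=(-1.8097, 1.7937) x1=(-1.4077, 1.4130) x2=(-0.7263, -0.6925) x3=(-1.3354, 0.3472) x4=(0.7060, -0.7646)
step 2: x0=(-1.8172, 1.7840) x1=(-1.4242, 1.3943) x2=(-0.7533, -0.7124) x3=(-1.3601, 0.3642) x4=(0.7193, -0.7369)
step 3: x0=(-1.8225, 1.7709) x1=(-1.4394, 1.3741) x2=(-0.7811, -0.7297) x3=(-1.3842, 0.3809) x4=(0.7300, -0.7070)
step 4: x0=(-1.8256, 1.7547) x1=(-1.4534, 1.3523) x2=(-0.8094, -0.7443) x3=(-1.4076, 0.3972) x4=(0.7378, -0.6750)
step 5: x0=(-1.8266, 1.7352) x1=(-1.4661, 1.3290) x2=(-0.8384, -0.7563) x3=(-1.4303, 0.4131) x4=(0.7429, -0.6408)
step 6: x0=(-1.8254, 1.7128) x1=(-1.4776, 1.3043) x2=(-0.8678, -0.7656) x3=(-1.4523, 0.4286) x4=(0.7451, -0.6046)
step 7: x0=(-1.8222, 1.6874) x1=(-1.4879, 1.2781) x2=(-0.8977, -0.7722) x3=(-1.4734, 0.4436) x4=(0.7445, -0.5665)
step 8: x0=(-1.8169, 1.6593) x1=(-1.4970, 1.2507) x2=(-0.9281, -0.7761) x3=(-1.4938, 0.4579) x4=(0.7410, -0.5265)
step 9: x0=(-1.8096, 1.6286) x1=(-1.5048, 1.2219) x2=(-0.9587, -0.7773) x3=(-1.5134, 0.4716) x4=(0.7345, -0.4847)
step 10: x0=(-1.8005, 1.5954) x1=(-1.5115, 1.1919) x2=(-0.9896, -0.7760) x3=(-1.5321, 0.4846) x4=(0.7252, -0.4412)
step 11: x0=(-1.7895, 1.5601) x1=(-1.5170, 1.1608) x2=(-1.0207, -0.7721) x3=(-1.5501, 0.4969) x4=(0.7130, -0.3960)
step 12: x0=(-1.7767, 1.5227) x1=(-1.5213, 1.1286) x2=(-1.0518, -0.7657) x3=(-1.5672, 0.5084) x4=(0.6980, -0.3493)
step 13: x0=(-1.7622, 1.4835) x1=(-1.5245, 1.0954) x2=(-1.0830, -0.7569) x3=(-1.5835, 0.5190) x4=(0.6801, -0.3013)
step 14: x0=(-1.7462, 1.4426) x1=(-1.5266, 1.0613) x2=(-1.1142, -0.7457) x3=(-1.5990, 0.5287) x4=(0.6594, -0.2518)
step 15: x0=(-1.7286, 1.4004) x1=(-1.5277, 1.0264) x2=(-1.1452, -0.7324) x3=(-1.6137, 0.5375) x4=(0.6360, -0.2012)
step 16: x0=(-1.7096, 1.3571) x1=(-1.5276, 0.9906) x2=(-1.1760, -0.7169) x3=(-1.6277, 0.5453) x4=(0.6099, -0.1495)
step 17: x0=(-1.6893, 1.3129) x1=(-1.5265, 0.9542) x2=(-1.2066, -0.6993) x3=(-1.6409, 0.5520) x4=(0.5811, -0.0968)
step 0 velocities: v0=(-0.4000, -0.1700) v1=(-0.6800, -0.6000) v2=(-0.9600, -0.8800) v3=(-0.9500, 0.6400) v4=(0.6400, 0.9000)
step 0: KE=3.3763, PE=9.6264, E=13.0026
step 17 velocities: v0=(0.7767, -1.6499) v1=(0.0594, -1.3610) v2=(-1.1252, 0.6836) v3=(-0.4798, 0.2318) v4=(-1.1123, 1.9678)
step 17: KE=7.7977, PE=5.2010, E=12.9987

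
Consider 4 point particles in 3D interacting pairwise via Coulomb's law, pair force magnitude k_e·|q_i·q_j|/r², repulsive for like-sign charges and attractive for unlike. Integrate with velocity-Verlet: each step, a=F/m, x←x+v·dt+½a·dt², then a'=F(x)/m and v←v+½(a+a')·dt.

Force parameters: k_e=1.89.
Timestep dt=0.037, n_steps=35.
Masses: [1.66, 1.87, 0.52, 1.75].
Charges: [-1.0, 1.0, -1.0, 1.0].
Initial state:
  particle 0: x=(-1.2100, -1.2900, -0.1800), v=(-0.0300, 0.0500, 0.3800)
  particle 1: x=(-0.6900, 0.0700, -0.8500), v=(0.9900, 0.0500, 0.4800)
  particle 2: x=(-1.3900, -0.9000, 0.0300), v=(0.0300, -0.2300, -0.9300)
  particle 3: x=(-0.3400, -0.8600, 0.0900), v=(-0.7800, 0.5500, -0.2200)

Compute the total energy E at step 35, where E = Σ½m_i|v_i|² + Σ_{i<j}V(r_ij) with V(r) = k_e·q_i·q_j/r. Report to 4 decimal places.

step 0: x0=(-1.2100, -1.2900, -0.1800) x1=(-0.6900, 0.0700, -0.8500) x2=(-1.3900, -0.9000, 0.0300) x3=(-0.3400, -0.8600, 0.0900)
step 1: x0=(-1.2091, -1.2903, -0.1674) x1=(-0.6537, 0.0717, -0.8322) x2=(-1.3902, -0.8988, -0.0002) x3=(-0.3701, -0.8403, 0.0819)
step 2: x0=(-1.2037, -1.2956, -0.1572) x1=(-0.6181, 0.0730, -0.8144) x2=(-1.3937, -0.8762, -0.0229) x3=(-0.4026, -0.8219, 0.0739)
step 3: x0=(-1.1940, -1.3055, -0.1487) x1=(-0.5831, 0.0741, -0.7966) x2=(-1.3995, -0.8328, -0.0403) x3=(-0.4379, -0.8050, 0.0660)
step 4: x0=(-1.1805, -1.3189, -0.1413) x1=(-0.5488, 0.0750, -0.7788) x2=(-1.4057, -0.7717, -0.0547) x3=(-0.4759, -0.7898, 0.0581)
step 5: x0=(-1.1636, -1.3348, -0.1342) x1=(-0.5152, 0.0756, -0.7612) x2=(-1.4099, -0.6965, -0.0677) x3=(-0.5171, -0.7763, 0.0504)
step 6: x0=(-1.1438, -1.3519, -0.1273) x1=(-0.4823, 0.0762, -0.7437) x2=(-1.4102, -0.6105, -0.0802) x3=(-0.5614, -0.7647, 0.0428)
step 7: x0=(-1.1215, -1.3694, -0.1202) x1=(-0.4500, 0.0768, -0.7263) x2=(-1.4048, -0.5167, -0.0927) x3=(-0.6091, -0.7549, 0.0353)
step 8: x0=(-1.0968, -1.3865, -0.1130) x1=(-0.4184, 0.0773, -0.7091) x2=(-1.3925, -0.4177, -0.1054) x3=(-0.6604, -0.7471, 0.0277)
step 9: x0=(-1.0701, -1.4026, -0.1055) x1=(-0.3875, 0.0779, -0.6920) x2=(-1.3723, -0.3158, -0.1184) x3=(-0.7152, -0.7412, 0.0201)
step 10: x0=(-1.0416, -1.4171, -0.0977) x1=(-0.3571, 0.0785, -0.6749) x2=(-1.3439, -0.2133, -0.1318) x3=(-0.7735, -0.7371, 0.0124)
step 11: x0=(-1.0116, -1.4294, -0.0897) x1=(-0.3275, 0.0792, -0.6579) x2=(-1.3074, -0.1120, -0.1454) x3=(-0.8349, -0.7347, 0.0046)
step 12: x0=(-0.9806, -1.4394, -0.0813) x1=(-0.2985, 0.0801, -0.6408) x2=(-1.2633, -0.0136, -0.1595) x3=(-0.8989, -0.7339, -0.0034)
step 13: x0=(-0.9488, -1.4465, -0.0728) x1=(-0.2703, 0.0812, -0.6235) x2=(-1.2126, 0.0810, -0.1742) x3=(-0.9647, -0.7348, -0.0117)
step 14: x0=(-0.9168, -1.4509, -0.0641) x1=(-0.2429, 0.0824, -0.6060) x2=(-1.1563, 0.1715, -0.1897) x3=(-1.0315, -0.7373, -0.0200)
step 15: x0=(-0.8850, -1.4524, -0.0554) x1=(-0.2163, 0.0840, -0.5882) x2=(-1.0951, 0.2578, -0.2064) x3=(-1.0987, -0.7416, -0.0284)
step 16: x0=(-0.8537, -1.4513, -0.0466) x1=(-0.1908, 0.0859, -0.5700) x2=(-1.0293, 0.3401, -0.2245) x3=(-1.1656, -0.7475, -0.0369)
step 17: x0=(-0.8233, -1.4479, -0.0380) x1=(-0.1663, 0.0882, -0.5514) x2=(-0.9592, 0.4184, -0.2440) x3=(-1.2320, -0.7550, -0.0452)
step 18: x0=(-0.7939, -1.4423, -0.0294) x1=(-0.1429, 0.0911, -0.5323) x2=(-0.8847, 0.4927, -0.2652) x3=(-1.2974, -0.7640, -0.0535)
step 19: x0=(-0.7655, -1.4349, -0.0210) x1=(-0.1207, 0.0948, -0.5128) x2=(-0.8058, 0.5628, -0.2881) x3=(-1.3619, -0.7742, -0.0616)
step 20: x0=(-0.7383, -1.4261, -0.0128) x1=(-0.0998, 0.0994, -0.4927) x2=(-0.7225, 0.6284, -0.3125) x3=(-1.4253, -0.7854, -0.0696)
step 21: x0=(-0.7122, -1.4159, -0.0048) x1=(-0.0800, 0.1051, -0.4723) x2=(-0.6347, 0.6889, -0.3383) x3=(-1.4877, -0.7976, -0.0774)
step 22: x0=(-0.6871, -1.4046, 0.0030) x1=(-0.0615, 0.1121, -0.4515) x2=(-0.5426, 0.7437, -0.3652) x3=(-1.5491, -0.8105, -0.0851)
step 23: x0=(-0.6630, -1.3923, 0.0105) x1=(-0.0441, 0.1206, -0.4304) x2=(-0.4465, 0.7921, -0.3930) x3=(-1.6095, -0.8241, -0.0926)
step 24: x0=(-0.6398, -1.3792, 0.0179) x1=(-0.0277, 0.1308, -0.4092) x2=(-0.3469, 0.8337, -0.4211) x3=(-1.6691, -0.8383, -0.1000)
step 25: x0=(-0.6174, -1.3654, 0.0251) x1=(-0.0122, 0.1429, -0.3879) x2=(-0.2443, 0.8677, -0.4491) x3=(-1.7279, -0.8529, -0.1072)
step 26: x0=(-0.5959, -1.3509, 0.0321) x1=(0.0028, 0.1570, -0.3667) x2=(-0.1396, 0.8939, -0.4765) x3=(-1.7859, -0.8678, -0.1144)
step 27: x0=(-0.5750, -1.3359, 0.0389) x1=(0.0174, 0.1731, -0.3458) x2=(-0.0337, 0.9119, -0.5028) x3=(-1.8432, -0.8831, -0.1214)
step 28: x0=(-0.5548, -1.3203, 0.0456) x1=(0.0320, 0.1913, -0.3254) x2=(0.0725, 0.9217, -0.5273) x3=(-1.8999, -0.8987, -0.1284)
step 29: x0=(-0.5352, -1.3042, 0.0521) x1=(0.0467, 0.2114, -0.3055) x2=(0.1779, 0.9236, -0.5496) x3=(-1.9560, -0.9145, -0.1353)
step 30: x0=(-0.5162, -1.2877, 0.0585) x1=(0.0619, 0.2334, -0.2862) x2=(0.2817, 0.9179, -0.5693) x3=(-2.0116, -0.9304, -0.1420)
step 31: x0=(-0.4977, -1.2707, 0.0647) x1=(0.0778, 0.2572, -0.2677) x2=(0.3830, 0.9052, -0.5861) x3=(-2.0667, -0.9466, -0.1488)
step 32: x0=(-0.4796, -1.2534, 0.0708) x1=(0.0946, 0.2825, -0.2501) x2=(0.4810, 0.8863, -0.5998) x3=(-2.1213, -0.9629, -0.1554)
step 33: x0=(-0.4620, -1.2357, 0.0768) x1=(0.1124, 0.3090, -0.2333) x2=(0.5752, 0.8620, -0.6102) x3=(-2.1755, -0.9793, -0.1620)
step 34: x0=(-0.4449, -1.2176, 0.0827) x1=(0.1315, 0.3367, -0.2174) x2=(0.6650, 0.8330, -0.6173) x3=(-2.2293, -0.9958, -0.1685)
step 35: x0=(-0.4281, -1.1992, 0.0885) x1=(0.1518, 0.3651, -0.2023) x2=(0.7503, 0.8002, -0.6211) x3=(-2.2827, -1.0124, -0.1750)
step 0 velocities: v0=(-0.0300, 0.0500, 0.3800) v1=(0.9900, 0.0500, 0.4800) v2=(0.0300, -0.2300, -0.9300) v3=(-0.7800, 0.5500, -0.2200)
step 0: KE=2.3351, PE=-0.7892, E=1.5458
step 35 velocities: v0=(0.4483, 0.5025, 0.1559) v1=(0.5678, 0.7778, 0.3946) v2=(2.2405, -0.9277, -0.0600) v3=(-1.4394, -0.4496, -0.1747)
step 35: KE=4.9555, PE=-3.4193, E=1.5361

1.5361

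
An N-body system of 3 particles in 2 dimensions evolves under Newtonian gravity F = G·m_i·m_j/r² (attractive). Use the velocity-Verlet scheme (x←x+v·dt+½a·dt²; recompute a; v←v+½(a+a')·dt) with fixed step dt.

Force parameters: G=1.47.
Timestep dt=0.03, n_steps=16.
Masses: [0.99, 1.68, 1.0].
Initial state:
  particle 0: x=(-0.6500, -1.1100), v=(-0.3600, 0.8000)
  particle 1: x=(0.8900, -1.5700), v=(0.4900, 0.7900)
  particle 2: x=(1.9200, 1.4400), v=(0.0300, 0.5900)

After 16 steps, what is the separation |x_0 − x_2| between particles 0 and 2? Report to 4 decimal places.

3.5846

step 0: x0=(-0.6500, -1.1100) x1=(0.8900, -1.5700) x2=(1.9200, 1.4400)
step 1: x0=(-0.6604, -1.0861) x1=(0.9045, -1.5462) x2=(1.9208, 1.4576)
step 2: x0=(-0.6698, -1.0623) x1=(0.9185, -1.5221) x2=(1.9215, 1.4748)
step 3: x0=(-0.6785, -1.0387) x1=(0.9322, -1.4977) x2=(1.9221, 1.4918)
step 4: x0=(-0.6862, -1.0153) x1=(0.9454, -1.4731) x2=(1.9225, 1.5086)
step 5: x0=(-0.6932, -0.9920) x1=(0.9582, -1.4482) x2=(1.9227, 1.5250)
step 6: x0=(-0.6994, -0.9688) x1=(0.9706, -1.4231) x2=(1.9228, 1.5411)
step 7: x0=(-0.7048, -0.9458) x1=(0.9827, -1.3978) x2=(1.9228, 1.5570)
step 8: x0=(-0.7094, -0.9228) x1=(0.9944, -1.3722) x2=(1.9227, 1.5726)
step 9: x0=(-0.7132, -0.9000) x1=(1.0057, -1.3463) x2=(1.9224, 1.5879)
step 10: x0=(-0.7163, -0.8773) x1=(1.0167, -1.3203) x2=(1.9219, 1.6029)
step 11: x0=(-0.7187, -0.8547) x1=(1.0273, -1.2940) x2=(1.9213, 1.6176)
step 12: x0=(-0.7203, -0.8322) x1=(1.0375, -1.2674) x2=(1.9206, 1.6319)
step 13: x0=(-0.7211, -0.8098) x1=(1.0474, -1.2406) x2=(1.9197, 1.6460)
step 14: x0=(-0.7213, -0.7875) x1=(1.0570, -1.2136) x2=(1.9187, 1.6598)
step 15: x0=(-0.7207, -0.7652) x1=(1.0662, -1.1864) x2=(1.9175, 1.6733)
step 16: x0=(-0.7194, -0.7431) x1=(1.0751, -1.1589) x2=(1.9162, 1.6865)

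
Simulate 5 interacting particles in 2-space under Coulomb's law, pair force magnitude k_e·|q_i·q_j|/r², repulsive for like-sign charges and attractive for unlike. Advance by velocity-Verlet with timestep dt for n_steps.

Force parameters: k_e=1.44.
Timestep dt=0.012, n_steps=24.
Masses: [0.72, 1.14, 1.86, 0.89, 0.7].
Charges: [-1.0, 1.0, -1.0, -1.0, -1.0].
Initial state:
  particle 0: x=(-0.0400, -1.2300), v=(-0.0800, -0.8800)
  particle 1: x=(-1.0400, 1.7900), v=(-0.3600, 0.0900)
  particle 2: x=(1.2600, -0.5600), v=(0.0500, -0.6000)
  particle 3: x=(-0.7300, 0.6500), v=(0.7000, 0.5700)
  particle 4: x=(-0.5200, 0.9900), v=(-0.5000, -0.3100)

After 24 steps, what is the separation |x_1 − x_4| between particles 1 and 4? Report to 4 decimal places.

0.6084

step 0: x0=(-0.0400, -1.2300) x1=(-1.0400, 1.7900) x2=(1.2600, -0.5600) x3=(-0.7300, 0.6500) x4=(-0.5200, 0.9900)
step 1: x0=(-0.0410, -1.2406) x1=(-1.0442, 1.7909) x2=(1.2606, -0.5672) x3=(-0.7220, 0.6563) x4=(-0.5256, 0.9873)
step 2: x0=(-0.0421, -1.2514) x1=(-1.0483, 1.7915) x2=(1.2613, -0.5744) x3=(-0.7150, 0.6616) x4=(-0.5305, 0.9866)
step 3: x0=(-0.0433, -1.2624) x1=(-1.0522, 1.7918) x2=(1.2621, -0.5816) x3=(-0.7088, 0.6656) x4=(-0.5345, 0.9881)
step 4: x0=(-0.0446, -1.2735) x1=(-1.0560, 1.7917) x2=(1.2630, -0.5887) x3=(-0.7036, 0.6683) x4=(-0.5377, 0.9920)
step 5: x0=(-0.0460, -1.2847) x1=(-1.0596, 1.7914) x2=(1.2639, -0.5959) x3=(-0.6993, 0.6697) x4=(-0.5401, 0.9982)
step 6: x0=(-0.0474, -1.2961) x1=(-1.0630, 1.7907) x2=(1.2649, -0.6031) x3=(-0.6959, 0.6697) x4=(-0.5417, 1.0067)
step 7: x0=(-0.0490, -1.3077) x1=(-1.0663, 1.7897) x2=(1.2659, -0.6102) x3=(-0.6933, 0.6685) x4=(-0.5427, 1.0176)
step 8: x0=(-0.0506, -1.3194) x1=(-1.0693, 1.7883) x2=(1.2671, -0.6174) x3=(-0.6914, 0.6660) x4=(-0.5431, 1.0307)
step 9: x0=(-0.0524, -1.3313) x1=(-1.0722, 1.7867) x2=(1.2683, -0.6245) x3=(-0.6902, 0.6623) x4=(-0.5431, 1.0460)
step 10: x0=(-0.0542, -1.3432) x1=(-1.0749, 1.7847) x2=(1.2695, -0.6316) x3=(-0.6896, 0.6576) x4=(-0.5427, 1.0633)
step 11: x0=(-0.0561, -1.3554) x1=(-1.0774, 1.7824) x2=(1.2708, -0.6388) x3=(-0.6895, 0.6519) x4=(-0.5420, 1.0824)
step 12: x0=(-0.0582, -1.3677) x1=(-1.0798, 1.7797) x2=(1.2722, -0.6459) x3=(-0.6899, 0.6454) x4=(-0.5411, 1.1033)
step 13: x0=(-0.0603, -1.3801) x1=(-1.0819, 1.7767) x2=(1.2737, -0.6530) x3=(-0.6907, 0.6382) x4=(-0.5401, 1.1258)
step 14: x0=(-0.0625, -1.3927) x1=(-1.0838, 1.7734) x2=(1.2752, -0.6601) x3=(-0.6919, 0.6303) x4=(-0.5391, 1.1498)
step 15: x0=(-0.0647, -1.4054) x1=(-1.0854, 1.7697) x2=(1.2768, -0.6672) x3=(-0.6934, 0.6219) x4=(-0.5381, 1.1751)
step 16: x0=(-0.0671, -1.4182) x1=(-1.0868, 1.7657) x2=(1.2785, -0.6743) x3=(-0.6952, 0.6130) x4=(-0.5372, 1.2017)
step 17: x0=(-0.0696, -1.4312) x1=(-1.0880, 1.7613) x2=(1.2802, -0.6814) x3=(-0.6972, 0.6038) x4=(-0.5365, 1.2296)
step 18: x0=(-0.0721, -1.4443) x1=(-1.0889, 1.7565) x2=(1.2820, -0.6884) x3=(-0.6995, 0.5942) x4=(-0.5360, 1.2585)
step 19: x0=(-0.0748, -1.4575) x1=(-1.0894, 1.7515) x2=(1.2838, -0.6955) x3=(-0.7020, 0.5844) x4=(-0.5358, 1.2884)
step 20: x0=(-0.0775, -1.4709) x1=(-1.0897, 1.7460) x2=(1.2857, -0.7026) x3=(-0.7047, 0.5743) x4=(-0.5359, 1.3193)
step 21: x0=(-0.0803, -1.4844) x1=(-1.0896, 1.7402) x2=(1.2877, -0.7096) x3=(-0.7076, 0.5641) x4=(-0.5364, 1.3512)
step 22: x0=(-0.0832, -1.4980) x1=(-1.0891, 1.7340) x2=(1.2897, -0.7167) x3=(-0.7107, 0.5538) x4=(-0.5374, 1.3840)
step 23: x0=(-0.0862, -1.5118) x1=(-1.0883, 1.7274) x2=(1.2918, -0.7237) x3=(-0.7139, 0.5433) x4=(-0.5389, 1.4175)
step 24: x0=(-0.0893, -1.5257) x1=(-1.0869, 1.7205) x2=(1.2939, -0.7308) x3=(-0.7173, 0.5328) x4=(-0.5410, 1.4519)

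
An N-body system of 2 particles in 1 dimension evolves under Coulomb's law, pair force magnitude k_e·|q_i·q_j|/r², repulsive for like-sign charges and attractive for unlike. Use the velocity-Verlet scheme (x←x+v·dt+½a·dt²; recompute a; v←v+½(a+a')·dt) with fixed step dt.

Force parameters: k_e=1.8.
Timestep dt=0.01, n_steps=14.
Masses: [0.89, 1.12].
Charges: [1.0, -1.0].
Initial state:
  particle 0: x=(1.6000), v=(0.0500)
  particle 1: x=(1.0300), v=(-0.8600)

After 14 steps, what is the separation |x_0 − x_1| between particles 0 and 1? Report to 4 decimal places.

step 0: x0=(1.6000) x1=(1.0300)
step 1: x0=(1.6002) x1=(1.0216)
step 2: x0=(1.5998) x1=(1.0138)
step 3: x0=(1.5988) x1=(1.0064)
step 4: x0=(1.5972) x1=(0.9994)
step 5: x0=(1.5950) x1=(0.9929)
step 6: x0=(1.5923) x1=(0.9869)
step 7: x0=(1.5891) x1=(0.9813)
step 8: x0=(1.5853) x1=(0.9761)
step 9: x0=(1.5809) x1=(0.9713)
step 10: x0=(1.5760) x1=(0.9670)
step 11: x0=(1.5706) x1=(0.9631)
step 12: x0=(1.5646) x1=(0.9597)
step 13: x0=(1.5581) x1=(0.9567)
step 14: x0=(1.5510) x1=(0.9541)

0.5969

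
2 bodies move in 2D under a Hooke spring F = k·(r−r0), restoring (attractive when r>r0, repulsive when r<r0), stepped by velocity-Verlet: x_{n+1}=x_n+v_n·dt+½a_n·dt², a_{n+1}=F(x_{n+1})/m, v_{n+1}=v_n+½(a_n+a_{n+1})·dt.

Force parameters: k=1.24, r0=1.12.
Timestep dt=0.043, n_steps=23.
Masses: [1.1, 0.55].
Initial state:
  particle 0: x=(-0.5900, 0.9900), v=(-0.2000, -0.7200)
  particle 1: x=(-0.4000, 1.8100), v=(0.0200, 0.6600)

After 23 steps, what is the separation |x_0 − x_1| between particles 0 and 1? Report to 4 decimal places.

1.9251

step 0: x0=(-0.5900, 0.9900) x1=(-0.4000, 1.8100)
step 1: x0=(-0.5987, 0.9588) x1=(-0.3990, 1.8389)
step 2: x0=(-0.6074, 0.9271) x1=(-0.3978, 1.8688)
step 3: x0=(-0.6163, 0.8951) x1=(-0.3965, 1.8992)
step 4: x0=(-0.6251, 0.8629) x1=(-0.3951, 1.9301)
step 5: x0=(-0.6340, 0.8306) x1=(-0.3936, 1.9610)
step 6: x0=(-0.6429, 0.7985) x1=(-0.3922, 1.9918)
step 7: x0=(-0.6517, 0.7665) x1=(-0.3909, 2.0222)
step 8: x0=(-0.6605, 0.7349) x1=(-0.3897, 2.0520)
step 9: x0=(-0.6692, 0.7037) x1=(-0.3887, 2.0808)
step 10: x0=(-0.6777, 0.6731) x1=(-0.3880, 2.1084)
step 11: x0=(-0.6861, 0.6432) x1=(-0.3875, 2.1347)
step 12: x0=(-0.6944, 0.6141) x1=(-0.3873, 2.1593)
step 13: x0=(-0.7024, 0.5860) x1=(-0.3876, 2.1820)
step 14: x0=(-0.7103, 0.5589) x1=(-0.3882, 2.2027)
step 15: x0=(-0.7179, 0.5329) x1=(-0.3893, 2.2211)
step 16: x0=(-0.7253, 0.5082) x1=(-0.3908, 2.2371)
step 17: x0=(-0.7324, 0.4847) x1=(-0.3929, 2.2504)
step 18: x0=(-0.7393, 0.4627) x1=(-0.3955, 2.2609)
step 19: x0=(-0.7459, 0.4421) x1=(-0.3986, 2.2686)
step 20: x0=(-0.7522, 0.4230) x1=(-0.4024, 2.2732)
step 21: x0=(-0.7582, 0.4055) x1=(-0.4067, 2.2747)
step 22: x0=(-0.7639, 0.3896) x1=(-0.4116, 2.2729)
step 23: x0=(-0.7693, 0.3753) x1=(-0.4171, 2.2680)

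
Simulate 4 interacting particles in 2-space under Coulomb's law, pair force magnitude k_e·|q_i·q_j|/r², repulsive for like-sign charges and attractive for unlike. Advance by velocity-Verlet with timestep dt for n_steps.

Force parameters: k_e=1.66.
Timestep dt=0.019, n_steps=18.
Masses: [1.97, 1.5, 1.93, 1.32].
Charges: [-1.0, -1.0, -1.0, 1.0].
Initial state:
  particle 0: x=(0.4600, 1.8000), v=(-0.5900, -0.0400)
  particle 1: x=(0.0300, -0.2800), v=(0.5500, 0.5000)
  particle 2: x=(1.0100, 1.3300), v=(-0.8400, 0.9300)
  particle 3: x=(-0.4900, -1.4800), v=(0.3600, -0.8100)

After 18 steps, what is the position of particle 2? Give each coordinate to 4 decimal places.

(0.8195, 1.5938)

step 0: x0=(0.4600, 1.8000) x1=(0.0300, -0.2800) x2=(1.0100, 1.3300) x3=(-0.4900, -1.4800)
step 1: x0=(0.4486, 1.7994) x1=(0.0404, -0.2707) x2=(0.9943, 1.3475) x3=(-0.4831, -1.4952)
step 2: x0=(0.4367, 1.7993) x1=(0.0506, -0.2618) x2=(0.9791, 1.3647) x3=(-0.4761, -1.5101)
step 3: x0=(0.4243, 1.7996) x1=(0.0606, -0.2533) x2=(0.9644, 1.3815) x3=(-0.4689, -1.5248)
step 4: x0=(0.4114, 1.8004) x1=(0.0705, -0.2451) x2=(0.9503, 1.3979) x3=(-0.4616, -1.5391)
step 5: x0=(0.3980, 1.8016) x1=(0.0802, -0.2374) x2=(0.9367, 1.4140) x3=(-0.4542, -1.5531)
step 6: x0=(0.3840, 1.8033) x1=(0.0899, -0.2300) x2=(0.9238, 1.4297) x3=(-0.4467, -1.5668)
step 7: x0=(0.3695, 1.8054) x1=(0.0993, -0.2230) x2=(0.9115, 1.4451) x3=(-0.4391, -1.5803)
step 8: x0=(0.3543, 1.8079) x1=(0.1086, -0.2164) x2=(0.8998, 1.4601) x3=(-0.4313, -1.5935)
step 9: x0=(0.3386, 1.8109) x1=(0.1179, -0.2101) x2=(0.8887, 1.4748) x3=(-0.4235, -1.6064)
step 10: x0=(0.3222, 1.8143) x1=(0.1269, -0.2042) x2=(0.8784, 1.4892) x3=(-0.4156, -1.6191)
step 11: x0=(0.3052, 1.8182) x1=(0.1359, -0.1987) x2=(0.8687, 1.5032) x3=(-0.4076, -1.6315)
step 12: x0=(0.2876, 1.8224) x1=(0.1447, -0.1936) x2=(0.8597, 1.5169) x3=(-0.3994, -1.6437)
step 13: x0=(0.2693, 1.8270) x1=(0.1535, -0.1888) x2=(0.8513, 1.5303) x3=(-0.3912, -1.6556)
step 14: x0=(0.2504, 1.8320) x1=(0.1621, -0.1843) x2=(0.8437, 1.5435) x3=(-0.3830, -1.6672)
step 15: x0=(0.2308, 1.8374) x1=(0.1706, -0.1802) x2=(0.8366, 1.5564) x3=(-0.3746, -1.6786)
step 16: x0=(0.2107, 1.8431) x1=(0.1791, -0.1765) x2=(0.8303, 1.5691) x3=(-0.3661, -1.6898)
step 17: x0=(0.1899, 1.8491) x1=(0.1874, -0.1731) x2=(0.8246, 1.5816) x3=(-0.3576, -1.7008)
step 18: x0=(0.1685, 1.8555) x1=(0.1957, -0.1701) x2=(0.8195, 1.5938) x3=(-0.3490, -1.7115)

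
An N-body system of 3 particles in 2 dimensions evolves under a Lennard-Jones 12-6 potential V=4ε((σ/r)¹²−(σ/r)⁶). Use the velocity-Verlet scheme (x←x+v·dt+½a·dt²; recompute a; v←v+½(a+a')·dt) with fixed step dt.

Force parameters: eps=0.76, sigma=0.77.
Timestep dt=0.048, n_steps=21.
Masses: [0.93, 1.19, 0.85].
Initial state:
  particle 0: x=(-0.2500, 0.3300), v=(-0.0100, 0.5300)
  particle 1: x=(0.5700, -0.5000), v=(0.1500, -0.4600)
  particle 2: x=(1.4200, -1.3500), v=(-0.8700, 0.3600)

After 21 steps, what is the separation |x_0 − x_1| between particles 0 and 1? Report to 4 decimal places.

0.8528

step 0: x0=(-0.2500, 0.3300) x1=(0.5700, -0.5000) x2=(1.4200, -1.3500)
step 1: x0=(-0.2495, 0.3545) x1=(0.5771, -0.5220) x2=(1.3774, -1.3318)
step 2: x0=(-0.2475, 0.3773) x1=(0.5847, -0.5444) x2=(1.3324, -1.3113)
step 3: x0=(-0.2443, 0.3988) x1=(0.5936, -0.5681) x2=(1.2841, -1.2874)
step 4: x0=(-0.2400, 0.4191) x1=(0.6047, -0.5940) x2=(1.2316, -1.2591)
step 5: x0=(-0.2349, 0.4385) x1=(0.6180, -0.6220) x2=(1.1754, -1.2268)
step 6: x0=(-0.2292, 0.4570) x1=(0.6239, -0.6421) x2=(1.1286, -1.2048)
step 7: x0=(-0.2229, 0.4747) x1=(0.5863, -0.6136) x2=(1.1421, -1.2499)
step 8: x0=(-0.2159, 0.4916) x1=(0.5460, -0.5818) x2=(1.1587, -1.2988)
step 9: x0=(-0.2082, 0.5075) x1=(0.5080, -0.5526) x2=(1.1713, -1.3427)
step 10: x0=(-0.1996, 0.5220) x1=(0.4718, -0.5254) x2=(1.1803, -1.3826)
step 11: x0=(-0.1901, 0.5351) x1=(0.4366, -0.4991) x2=(1.1869, -1.4194)
step 12: x0=(-0.1794, 0.5462) x1=(0.4017, -0.4728) x2=(1.1918, -1.4542)
step 13: x0=(-0.1674, 0.5551) x1=(0.3667, -0.4458) x2=(1.1956, -1.4875)
step 14: x0=(-0.1539, 0.5613) x1=(0.3310, -0.4174) x2=(1.1985, -1.5198)
step 15: x0=(-0.1387, 0.5639) x1=(0.2945, -0.3868) x2=(1.2009, -1.5514)
step 16: x0=(-0.1216, 0.5623) x1=(0.2567, -0.3532) x2=(1.2029, -1.5825)
step 17: x0=(-0.1023, 0.5555) x1=(0.2174, -0.3158) x2=(1.2045, -1.6132)
step 18: x0=(-0.0811, 0.5434) x1=(0.1768, -0.2745) x2=(1.2060, -1.6436)
step 19: x0=(-0.0603, 0.5326) x1=(0.1365, -0.2344) x2=(1.2073, -1.6738)
step 20: x0=(-0.0477, 0.5541) x1=(0.1029, -0.2195) x2=(1.2085, -1.7038)
step 21: x0=(-0.0422, 0.6117) x1=(0.0748, -0.2330) x2=(1.2097, -1.7338)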